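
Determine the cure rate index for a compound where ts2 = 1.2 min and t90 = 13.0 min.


CRI = 100 / (t90 - ts2)
= 100 / (13.0 - 1.2)
= 100 / 11.8
= 8.47 min^-1

8.47 min^-1


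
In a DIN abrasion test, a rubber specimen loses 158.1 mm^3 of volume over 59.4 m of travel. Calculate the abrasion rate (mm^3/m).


Rate = volume_loss / distance
= 158.1 / 59.4
= 2.662 mm^3/m

2.662 mm^3/m


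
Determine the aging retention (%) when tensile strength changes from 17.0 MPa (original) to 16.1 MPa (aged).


Retention = aged / original * 100
= 16.1 / 17.0 * 100
= 94.7%

94.7%


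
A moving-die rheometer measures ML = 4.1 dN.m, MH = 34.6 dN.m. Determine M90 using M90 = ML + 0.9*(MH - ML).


M90 = ML + 0.9 * (MH - ML)
M90 = 4.1 + 0.9 * (34.6 - 4.1)
M90 = 4.1 + 0.9 * 30.5
M90 = 31.55 dN.m

31.55 dN.m


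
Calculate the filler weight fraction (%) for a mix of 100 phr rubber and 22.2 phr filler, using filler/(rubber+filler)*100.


Filler % = filler / (rubber + filler) * 100
= 22.2 / (100 + 22.2) * 100
= 22.2 / 122.2 * 100
= 18.17%

18.17%


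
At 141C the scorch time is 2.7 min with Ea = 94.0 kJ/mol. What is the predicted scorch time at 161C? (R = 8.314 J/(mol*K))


Convert temperatures: T1 = 141 + 273.15 = 414.15 K, T2 = 161 + 273.15 = 434.15 K
ts2_new = 2.7 * exp(94000 / 8.314 * (1/434.15 - 1/414.15))
1/T2 - 1/T1 = -1.1123e-04
ts2_new = 0.77 min

0.77 min


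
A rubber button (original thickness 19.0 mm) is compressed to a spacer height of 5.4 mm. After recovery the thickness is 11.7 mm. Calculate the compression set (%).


CS = (t0 - recovered) / (t0 - ts) * 100
= (19.0 - 11.7) / (19.0 - 5.4) * 100
= 7.3 / 13.6 * 100
= 53.7%

53.7%


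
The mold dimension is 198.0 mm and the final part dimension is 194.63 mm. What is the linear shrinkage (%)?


Shrinkage = (mold - part) / mold * 100
= (198.0 - 194.63) / 198.0 * 100
= 3.37 / 198.0 * 100
= 1.7%

1.7%


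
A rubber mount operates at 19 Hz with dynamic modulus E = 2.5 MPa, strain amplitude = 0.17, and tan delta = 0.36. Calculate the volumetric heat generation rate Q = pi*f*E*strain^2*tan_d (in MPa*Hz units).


Q = pi * f * E * strain^2 * tan_d
= pi * 19 * 2.5 * 0.17^2 * 0.36
= pi * 19 * 2.5 * 0.0289 * 0.36
= 1.5525

Q = 1.5525


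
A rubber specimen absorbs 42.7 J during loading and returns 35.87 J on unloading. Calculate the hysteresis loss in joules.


Hysteresis loss = loading - unloading
= 42.7 - 35.87
= 6.83 J

6.83 J


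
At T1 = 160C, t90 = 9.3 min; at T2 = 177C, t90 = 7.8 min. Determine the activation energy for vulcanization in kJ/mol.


T1 = 433.15 K, T2 = 450.15 K
1/T1 - 1/T2 = 8.7187e-05
ln(t1/t2) = ln(9.3/7.8) = 0.1759
Ea = 8.314 * 0.1759 / 8.7187e-05 = 16772.5643 J/mol
Ea = 16.77 kJ/mol

16.77 kJ/mol


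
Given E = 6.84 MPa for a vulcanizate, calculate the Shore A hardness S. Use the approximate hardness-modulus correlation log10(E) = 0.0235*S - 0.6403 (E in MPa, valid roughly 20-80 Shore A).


log10(E) = 0.0235*S - 0.6403  =>  S = (log10(E) + 0.6403) / 0.0235
log10(6.84) = 0.835056
S = (0.835056 + 0.6403) / 0.0235 = 1.475356 / 0.0235
S = 62.8

Shore A = 62.8


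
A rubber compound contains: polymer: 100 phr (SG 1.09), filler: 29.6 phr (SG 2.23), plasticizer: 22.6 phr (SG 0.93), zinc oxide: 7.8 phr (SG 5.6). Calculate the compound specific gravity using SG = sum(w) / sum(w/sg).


Sum of weights = 160.0
Volume contributions:
  polymer: 100/1.09 = 91.7431
  filler: 29.6/2.23 = 13.2735
  plasticizer: 22.6/0.93 = 24.3011
  zinc oxide: 7.8/5.6 = 1.3929
Sum of volumes = 130.7106
SG = 160.0 / 130.7106 = 1.224

SG = 1.224


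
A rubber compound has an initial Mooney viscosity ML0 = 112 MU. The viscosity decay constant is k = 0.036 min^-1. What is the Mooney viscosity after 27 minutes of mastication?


ML = ML0 * exp(-k * t)
ML = 112 * exp(-0.036 * 27)
ML = 112 * 0.3783
ML = 42.37 MU

42.37 MU


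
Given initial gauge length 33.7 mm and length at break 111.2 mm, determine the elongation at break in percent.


Elongation = (Lf - L0) / L0 * 100
= (111.2 - 33.7) / 33.7 * 100
= 77.5 / 33.7 * 100
= 230.0%

230.0%


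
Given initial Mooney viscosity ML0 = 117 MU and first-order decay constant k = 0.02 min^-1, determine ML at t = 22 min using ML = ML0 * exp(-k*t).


ML = ML0 * exp(-k * t)
ML = 117 * exp(-0.02 * 22)
ML = 117 * 0.6440
ML = 75.35 MU

75.35 MU


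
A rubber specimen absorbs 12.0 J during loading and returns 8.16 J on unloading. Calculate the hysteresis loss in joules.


Hysteresis loss = loading - unloading
= 12.0 - 8.16
= 3.84 J

3.84 J


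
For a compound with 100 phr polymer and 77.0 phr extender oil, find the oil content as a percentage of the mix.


Oil % = oil / (100 + oil) * 100
= 77.0 / (100 + 77.0) * 100
= 77.0 / 177.0 * 100
= 43.5%

43.5%


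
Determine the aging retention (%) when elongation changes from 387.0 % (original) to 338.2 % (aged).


Retention = aged / original * 100
= 338.2 / 387.0 * 100
= 87.4%

87.4%


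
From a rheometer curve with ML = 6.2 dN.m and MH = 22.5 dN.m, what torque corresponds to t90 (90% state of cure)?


M90 = ML + 0.9 * (MH - ML)
M90 = 6.2 + 0.9 * (22.5 - 6.2)
M90 = 6.2 + 0.9 * 16.3
M90 = 20.87 dN.m

20.87 dN.m


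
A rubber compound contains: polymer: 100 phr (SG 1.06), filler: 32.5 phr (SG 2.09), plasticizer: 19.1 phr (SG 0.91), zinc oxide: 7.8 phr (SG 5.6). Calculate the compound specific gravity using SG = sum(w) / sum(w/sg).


Sum of weights = 159.4
Volume contributions:
  polymer: 100/1.06 = 94.3396
  filler: 32.5/2.09 = 15.5502
  plasticizer: 19.1/0.91 = 20.9890
  zinc oxide: 7.8/5.6 = 1.3929
Sum of volumes = 132.2717
SG = 159.4 / 132.2717 = 1.205

SG = 1.205


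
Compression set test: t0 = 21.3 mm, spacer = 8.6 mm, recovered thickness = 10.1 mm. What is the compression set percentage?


CS = (t0 - recovered) / (t0 - ts) * 100
= (21.3 - 10.1) / (21.3 - 8.6) * 100
= 11.2 / 12.7 * 100
= 88.2%

88.2%


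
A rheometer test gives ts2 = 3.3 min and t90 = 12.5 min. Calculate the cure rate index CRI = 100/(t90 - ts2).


CRI = 100 / (t90 - ts2)
= 100 / (12.5 - 3.3)
= 100 / 9.2
= 10.87 min^-1

10.87 min^-1


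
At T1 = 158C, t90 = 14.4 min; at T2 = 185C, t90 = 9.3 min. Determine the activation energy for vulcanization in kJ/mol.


T1 = 431.15 K, T2 = 458.15 K
1/T1 - 1/T2 = 1.3669e-04
ln(t1/t2) = ln(14.4/9.3) = 0.4372
Ea = 8.314 * 0.4372 / 1.3669e-04 = 26593.5432 J/mol
Ea = 26.59 kJ/mol

26.59 kJ/mol


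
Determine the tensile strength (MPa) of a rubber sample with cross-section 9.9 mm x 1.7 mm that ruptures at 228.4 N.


Area = width * thickness = 9.9 * 1.7 = 16.83 mm^2
TS = force / area = 228.4 / 16.83 = 13.57 MPa

13.57 MPa


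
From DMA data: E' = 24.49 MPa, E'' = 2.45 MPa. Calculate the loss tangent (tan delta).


tan delta = E'' / E'
= 2.45 / 24.49
= 0.1

tan delta = 0.1


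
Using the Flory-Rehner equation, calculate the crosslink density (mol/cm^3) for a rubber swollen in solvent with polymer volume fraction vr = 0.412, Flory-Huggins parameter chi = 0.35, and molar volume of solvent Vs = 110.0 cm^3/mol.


ln(1 - vr) = ln(1 - 0.412) = -0.5310
Numerator = -((-0.5310) + 0.412 + 0.35 * 0.412^2) = 0.0596
Denominator = 110.0 * (0.412^(1/3) - 0.412/2) = 59.1912
nu = 0.0596 / 59.1912 = 0.0010 mol/cm^3

0.0010 mol/cm^3


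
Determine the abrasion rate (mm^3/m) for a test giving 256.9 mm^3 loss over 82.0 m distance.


Rate = volume_loss / distance
= 256.9 / 82.0
= 3.133 mm^3/m

3.133 mm^3/m


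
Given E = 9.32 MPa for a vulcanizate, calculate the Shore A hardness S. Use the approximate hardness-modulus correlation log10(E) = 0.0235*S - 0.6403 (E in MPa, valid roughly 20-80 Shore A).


log10(E) = 0.0235*S - 0.6403  =>  S = (log10(E) + 0.6403) / 0.0235
log10(9.32) = 0.969416
S = (0.969416 + 0.6403) / 0.0235 = 1.609716 / 0.0235
S = 68.5

Shore A = 68.5


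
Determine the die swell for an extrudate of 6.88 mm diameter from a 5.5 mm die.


Die swell ratio = D_extrudate / D_die
= 6.88 / 5.5
= 1.251

Die swell = 1.251


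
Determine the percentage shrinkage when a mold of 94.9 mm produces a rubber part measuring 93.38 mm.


Shrinkage = (mold - part) / mold * 100
= (94.9 - 93.38) / 94.9 * 100
= 1.52 / 94.9 * 100
= 1.6%

1.6%


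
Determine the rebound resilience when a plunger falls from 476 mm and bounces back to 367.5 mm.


Resilience = h_rebound / h_drop * 100
= 367.5 / 476 * 100
= 77.2%

77.2%


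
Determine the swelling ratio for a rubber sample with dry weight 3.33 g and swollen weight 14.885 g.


Q = W_swollen / W_dry
Q = 14.885 / 3.33
Q = 4.47

Q = 4.47


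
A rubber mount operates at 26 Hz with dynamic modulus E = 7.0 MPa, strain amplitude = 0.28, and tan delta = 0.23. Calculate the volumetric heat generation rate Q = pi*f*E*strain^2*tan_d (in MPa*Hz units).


Q = pi * f * E * strain^2 * tan_d
= pi * 26 * 7.0 * 0.28^2 * 0.23
= pi * 26 * 7.0 * 0.0784 * 0.23
= 10.3102

Q = 10.3102


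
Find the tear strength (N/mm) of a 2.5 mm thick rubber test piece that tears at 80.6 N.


Tear strength = force / thickness
= 80.6 / 2.5
= 32.24 N/mm

32.24 N/mm


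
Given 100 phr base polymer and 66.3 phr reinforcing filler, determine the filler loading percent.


Filler % = filler / (rubber + filler) * 100
= 66.3 / (100 + 66.3) * 100
= 66.3 / 166.3 * 100
= 39.87%

39.87%


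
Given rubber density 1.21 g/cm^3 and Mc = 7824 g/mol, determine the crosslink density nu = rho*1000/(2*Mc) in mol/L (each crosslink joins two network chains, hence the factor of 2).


nu = rho * 1000 / (2 * Mc)
nu = 1.21 * 1000 / (2 * 7824)
nu = 1210.0 / 15648
nu = 0.0773 mol/L

0.0773 mol/L


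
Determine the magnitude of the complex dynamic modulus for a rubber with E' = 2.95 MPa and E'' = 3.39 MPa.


|E*| = sqrt(E'^2 + E''^2)
= sqrt(2.95^2 + 3.39^2)
= sqrt(8.7025 + 11.4921)
= 4.494 MPa

4.494 MPa


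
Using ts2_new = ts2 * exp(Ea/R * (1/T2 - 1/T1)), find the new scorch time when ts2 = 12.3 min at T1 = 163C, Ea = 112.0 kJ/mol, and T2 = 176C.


Convert temperatures: T1 = 163 + 273.15 = 436.15 K, T2 = 176 + 273.15 = 449.15 K
ts2_new = 12.3 * exp(112000 / 8.314 * (1/449.15 - 1/436.15))
1/T2 - 1/T1 = -6.6361e-05
ts2_new = 5.03 min

5.03 min


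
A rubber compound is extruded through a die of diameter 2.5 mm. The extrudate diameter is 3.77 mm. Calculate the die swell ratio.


Die swell ratio = D_extrudate / D_die
= 3.77 / 2.5
= 1.508

Die swell = 1.508


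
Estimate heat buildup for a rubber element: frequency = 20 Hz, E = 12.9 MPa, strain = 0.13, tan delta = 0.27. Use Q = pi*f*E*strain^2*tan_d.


Q = pi * f * E * strain^2 * tan_d
= pi * 20 * 12.9 * 0.13^2 * 0.27
= pi * 20 * 12.9 * 0.0169 * 0.27
= 3.6985

Q = 3.6985


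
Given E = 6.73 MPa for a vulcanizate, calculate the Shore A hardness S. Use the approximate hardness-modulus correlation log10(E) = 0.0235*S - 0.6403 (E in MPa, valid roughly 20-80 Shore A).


log10(E) = 0.0235*S - 0.6403  =>  S = (log10(E) + 0.6403) / 0.0235
log10(6.73) = 0.828015
S = (0.828015 + 0.6403) / 0.0235 = 1.468315 / 0.0235
S = 62.5

Shore A = 62.5


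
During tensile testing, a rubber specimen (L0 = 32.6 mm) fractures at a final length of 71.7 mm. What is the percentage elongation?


Elongation = (Lf - L0) / L0 * 100
= (71.7 - 32.6) / 32.6 * 100
= 39.1 / 32.6 * 100
= 119.9%

119.9%


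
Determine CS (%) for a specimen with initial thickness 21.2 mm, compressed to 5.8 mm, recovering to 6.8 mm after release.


CS = (t0 - recovered) / (t0 - ts) * 100
= (21.2 - 6.8) / (21.2 - 5.8) * 100
= 14.4 / 15.4 * 100
= 93.5%

93.5%


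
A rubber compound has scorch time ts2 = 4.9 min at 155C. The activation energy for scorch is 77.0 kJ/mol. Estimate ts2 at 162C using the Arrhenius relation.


Convert temperatures: T1 = 155 + 273.15 = 428.15 K, T2 = 162 + 273.15 = 435.15 K
ts2_new = 4.9 * exp(77000 / 8.314 * (1/435.15 - 1/428.15))
1/T2 - 1/T1 = -3.7572e-05
ts2_new = 3.46 min

3.46 min


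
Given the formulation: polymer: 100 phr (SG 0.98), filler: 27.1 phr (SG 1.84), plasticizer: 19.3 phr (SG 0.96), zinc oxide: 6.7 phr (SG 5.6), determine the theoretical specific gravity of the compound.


Sum of weights = 153.1
Volume contributions:
  polymer: 100/0.98 = 102.0408
  filler: 27.1/1.84 = 14.7283
  plasticizer: 19.3/0.96 = 20.1042
  zinc oxide: 6.7/5.6 = 1.1964
Sum of volumes = 138.0697
SG = 153.1 / 138.0697 = 1.109

SG = 1.109


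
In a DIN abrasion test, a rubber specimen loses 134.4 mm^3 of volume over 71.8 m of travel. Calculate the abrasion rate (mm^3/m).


Rate = volume_loss / distance
= 134.4 / 71.8
= 1.872 mm^3/m

1.872 mm^3/m


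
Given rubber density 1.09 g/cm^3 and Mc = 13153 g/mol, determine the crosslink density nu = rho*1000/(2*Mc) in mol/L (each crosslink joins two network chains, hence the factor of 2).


nu = rho * 1000 / (2 * Mc)
nu = 1.09 * 1000 / (2 * 13153)
nu = 1090.0 / 26306
nu = 0.0414 mol/L

0.0414 mol/L


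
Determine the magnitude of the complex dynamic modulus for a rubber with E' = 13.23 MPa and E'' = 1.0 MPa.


|E*| = sqrt(E'^2 + E''^2)
= sqrt(13.23^2 + 1.0^2)
= sqrt(175.0329 + 1.0000)
= 13.268 MPa

13.268 MPa


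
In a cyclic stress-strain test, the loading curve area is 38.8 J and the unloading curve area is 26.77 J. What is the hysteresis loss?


Hysteresis loss = loading - unloading
= 38.8 - 26.77
= 12.03 J

12.03 J


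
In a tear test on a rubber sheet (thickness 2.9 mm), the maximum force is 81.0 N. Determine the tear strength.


Tear strength = force / thickness
= 81.0 / 2.9
= 27.93 N/mm

27.93 N/mm


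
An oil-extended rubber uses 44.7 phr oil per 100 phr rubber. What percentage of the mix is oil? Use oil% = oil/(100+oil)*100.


Oil % = oil / (100 + oil) * 100
= 44.7 / (100 + 44.7) * 100
= 44.7 / 144.7 * 100
= 30.89%

30.89%


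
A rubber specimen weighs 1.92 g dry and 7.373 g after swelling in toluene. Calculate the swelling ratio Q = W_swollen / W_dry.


Q = W_swollen / W_dry
Q = 7.373 / 1.92
Q = 3.84

Q = 3.84


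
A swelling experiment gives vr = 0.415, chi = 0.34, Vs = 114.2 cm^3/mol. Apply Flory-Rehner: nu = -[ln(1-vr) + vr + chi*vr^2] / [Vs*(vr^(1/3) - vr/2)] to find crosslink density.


ln(1 - vr) = ln(1 - 0.415) = -0.5361
Numerator = -((-0.5361) + 0.415 + 0.34 * 0.415^2) = 0.0626
Denominator = 114.2 * (0.415^(1/3) - 0.415/2) = 61.4857
nu = 0.0626 / 61.4857 = 0.0010 mol/cm^3

0.0010 mol/cm^3


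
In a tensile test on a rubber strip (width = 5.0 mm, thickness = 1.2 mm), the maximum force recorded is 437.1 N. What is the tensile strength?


Area = width * thickness = 5.0 * 1.2 = 6.0 mm^2
TS = force / area = 437.1 / 6.0 = 72.85 MPa

72.85 MPa


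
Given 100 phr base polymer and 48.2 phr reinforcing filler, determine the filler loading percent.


Filler % = filler / (rubber + filler) * 100
= 48.2 / (100 + 48.2) * 100
= 48.2 / 148.2 * 100
= 32.52%

32.52%


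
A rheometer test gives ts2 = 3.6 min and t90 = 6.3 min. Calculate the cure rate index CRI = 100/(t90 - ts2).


CRI = 100 / (t90 - ts2)
= 100 / (6.3 - 3.6)
= 100 / 2.7
= 37.04 min^-1

37.04 min^-1


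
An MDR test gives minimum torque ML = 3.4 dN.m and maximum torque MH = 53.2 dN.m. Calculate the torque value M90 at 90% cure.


M90 = ML + 0.9 * (MH - ML)
M90 = 3.4 + 0.9 * (53.2 - 3.4)
M90 = 3.4 + 0.9 * 49.8
M90 = 48.22 dN.m

48.22 dN.m


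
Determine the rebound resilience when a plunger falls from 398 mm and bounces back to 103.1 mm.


Resilience = h_rebound / h_drop * 100
= 103.1 / 398 * 100
= 25.9%

25.9%


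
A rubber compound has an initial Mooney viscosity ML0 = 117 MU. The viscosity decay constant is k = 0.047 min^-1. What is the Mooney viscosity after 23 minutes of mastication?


ML = ML0 * exp(-k * t)
ML = 117 * exp(-0.047 * 23)
ML = 117 * 0.3393
ML = 39.69 MU

39.69 MU


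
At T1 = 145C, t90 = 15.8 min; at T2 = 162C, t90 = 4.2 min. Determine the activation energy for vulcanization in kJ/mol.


T1 = 418.15 K, T2 = 435.15 K
1/T1 - 1/T2 = 9.3428e-05
ln(t1/t2) = ln(15.8/4.2) = 1.3249
Ea = 8.314 * 1.3249 / 9.3428e-05 = 117902.6641 J/mol
Ea = 117.9 kJ/mol

117.9 kJ/mol


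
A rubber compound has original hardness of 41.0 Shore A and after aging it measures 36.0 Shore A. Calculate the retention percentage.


Retention = aged / original * 100
= 36.0 / 41.0 * 100
= 87.8%

87.8%


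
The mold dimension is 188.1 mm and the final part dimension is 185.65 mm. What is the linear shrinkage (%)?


Shrinkage = (mold - part) / mold * 100
= (188.1 - 185.65) / 188.1 * 100
= 2.45 / 188.1 * 100
= 1.3%

1.3%


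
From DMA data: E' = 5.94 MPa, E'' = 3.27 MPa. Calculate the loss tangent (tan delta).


tan delta = E'' / E'
= 3.27 / 5.94
= 0.5505

tan delta = 0.5505


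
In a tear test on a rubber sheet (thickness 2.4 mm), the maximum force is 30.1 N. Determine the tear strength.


Tear strength = force / thickness
= 30.1 / 2.4
= 12.54 N/mm

12.54 N/mm


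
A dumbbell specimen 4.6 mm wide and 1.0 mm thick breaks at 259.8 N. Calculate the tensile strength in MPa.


Area = width * thickness = 4.6 * 1.0 = 4.6 mm^2
TS = force / area = 259.8 / 4.6 = 56.48 MPa

56.48 MPa


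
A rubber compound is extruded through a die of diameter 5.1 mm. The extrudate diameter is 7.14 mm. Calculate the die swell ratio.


Die swell ratio = D_extrudate / D_die
= 7.14 / 5.1
= 1.4

Die swell = 1.4


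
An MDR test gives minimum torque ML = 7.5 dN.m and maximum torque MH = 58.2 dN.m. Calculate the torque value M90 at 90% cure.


M90 = ML + 0.9 * (MH - ML)
M90 = 7.5 + 0.9 * (58.2 - 7.5)
M90 = 7.5 + 0.9 * 50.7
M90 = 53.13 dN.m

53.13 dN.m


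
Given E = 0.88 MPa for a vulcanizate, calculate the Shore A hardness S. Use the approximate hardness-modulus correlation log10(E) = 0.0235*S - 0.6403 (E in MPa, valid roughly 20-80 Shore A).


log10(E) = 0.0235*S - 0.6403  =>  S = (log10(E) + 0.6403) / 0.0235
log10(0.88) = -0.055517
S = (-0.055517 + 0.6403) / 0.0235 = 0.584783 / 0.0235
S = 24.9

Shore A = 24.9


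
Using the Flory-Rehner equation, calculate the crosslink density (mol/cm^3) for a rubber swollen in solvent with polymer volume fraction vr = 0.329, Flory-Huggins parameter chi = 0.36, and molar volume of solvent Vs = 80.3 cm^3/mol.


ln(1 - vr) = ln(1 - 0.329) = -0.3990
Numerator = -((-0.3990) + 0.329 + 0.36 * 0.329^2) = 0.0310
Denominator = 80.3 * (0.329^(1/3) - 0.329/2) = 42.2252
nu = 0.0310 / 42.2252 = 7.3462e-04 mol/cm^3

7.3462e-04 mol/cm^3


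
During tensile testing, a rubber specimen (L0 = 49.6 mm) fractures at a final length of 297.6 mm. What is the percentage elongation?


Elongation = (Lf - L0) / L0 * 100
= (297.6 - 49.6) / 49.6 * 100
= 248.0 / 49.6 * 100
= 500.0%

500.0%


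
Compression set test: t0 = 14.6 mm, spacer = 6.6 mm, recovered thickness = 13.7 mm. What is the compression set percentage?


CS = (t0 - recovered) / (t0 - ts) * 100
= (14.6 - 13.7) / (14.6 - 6.6) * 100
= 0.9 / 8.0 * 100
= 11.2%

11.2%


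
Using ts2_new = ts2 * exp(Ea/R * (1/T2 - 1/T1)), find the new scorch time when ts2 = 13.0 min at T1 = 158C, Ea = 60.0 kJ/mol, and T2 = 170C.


Convert temperatures: T1 = 158 + 273.15 = 431.15 K, T2 = 170 + 273.15 = 443.15 K
ts2_new = 13.0 * exp(60000 / 8.314 * (1/443.15 - 1/431.15))
1/T2 - 1/T1 = -6.2806e-05
ts2_new = 8.26 min

8.26 min


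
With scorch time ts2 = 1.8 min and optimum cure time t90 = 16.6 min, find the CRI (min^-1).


CRI = 100 / (t90 - ts2)
= 100 / (16.6 - 1.8)
= 100 / 14.8
= 6.76 min^-1

6.76 min^-1


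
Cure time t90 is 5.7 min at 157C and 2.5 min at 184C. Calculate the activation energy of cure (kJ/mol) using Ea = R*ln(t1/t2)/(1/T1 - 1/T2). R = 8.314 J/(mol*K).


T1 = 430.15 K, T2 = 457.15 K
1/T1 - 1/T2 = 1.3730e-04
ln(t1/t2) = ln(5.7/2.5) = 0.8242
Ea = 8.314 * 0.8242 / 1.3730e-04 = 49905.0595 J/mol
Ea = 49.91 kJ/mol

49.91 kJ/mol


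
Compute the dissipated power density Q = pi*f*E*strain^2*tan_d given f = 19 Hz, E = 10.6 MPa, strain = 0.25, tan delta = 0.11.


Q = pi * f * E * strain^2 * tan_d
= pi * 19 * 10.6 * 0.25^2 * 0.11
= pi * 19 * 10.6 * 0.0625 * 0.11
= 4.3499

Q = 4.3499


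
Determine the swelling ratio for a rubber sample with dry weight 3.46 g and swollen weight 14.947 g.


Q = W_swollen / W_dry
Q = 14.947 / 3.46
Q = 4.32

Q = 4.32


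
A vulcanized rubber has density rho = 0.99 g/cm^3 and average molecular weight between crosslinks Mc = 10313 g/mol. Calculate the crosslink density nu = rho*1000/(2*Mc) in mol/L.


nu = rho * 1000 / (2 * Mc)
nu = 0.99 * 1000 / (2 * 10313)
nu = 990.0 / 20626
nu = 0.0480 mol/L

0.0480 mol/L


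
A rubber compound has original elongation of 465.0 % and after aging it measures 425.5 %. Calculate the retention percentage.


Retention = aged / original * 100
= 425.5 / 465.0 * 100
= 91.5%

91.5%


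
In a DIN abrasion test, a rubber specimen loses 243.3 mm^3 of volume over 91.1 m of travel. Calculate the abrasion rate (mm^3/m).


Rate = volume_loss / distance
= 243.3 / 91.1
= 2.671 mm^3/m

2.671 mm^3/m


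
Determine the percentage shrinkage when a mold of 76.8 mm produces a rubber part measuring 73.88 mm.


Shrinkage = (mold - part) / mold * 100
= (76.8 - 73.88) / 76.8 * 100
= 2.92 / 76.8 * 100
= 3.8%

3.8%


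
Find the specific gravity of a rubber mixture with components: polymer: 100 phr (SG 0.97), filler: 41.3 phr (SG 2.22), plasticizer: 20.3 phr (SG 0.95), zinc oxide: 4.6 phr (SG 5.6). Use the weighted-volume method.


Sum of weights = 166.2
Volume contributions:
  polymer: 100/0.97 = 103.0928
  filler: 41.3/2.22 = 18.6036
  plasticizer: 20.3/0.95 = 21.3684
  zinc oxide: 4.6/5.6 = 0.8214
Sum of volumes = 143.8862
SG = 166.2 / 143.8862 = 1.155

SG = 1.155


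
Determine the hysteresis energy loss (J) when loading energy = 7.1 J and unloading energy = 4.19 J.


Hysteresis loss = loading - unloading
= 7.1 - 4.19
= 2.91 J

2.91 J


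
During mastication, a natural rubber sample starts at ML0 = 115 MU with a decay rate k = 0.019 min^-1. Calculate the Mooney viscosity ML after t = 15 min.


ML = ML0 * exp(-k * t)
ML = 115 * exp(-0.019 * 15)
ML = 115 * 0.7520
ML = 86.48 MU

86.48 MU


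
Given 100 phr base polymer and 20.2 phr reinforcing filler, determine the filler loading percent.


Filler % = filler / (rubber + filler) * 100
= 20.2 / (100 + 20.2) * 100
= 20.2 / 120.2 * 100
= 16.81%

16.81%


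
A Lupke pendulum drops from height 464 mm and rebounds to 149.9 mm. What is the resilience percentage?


Resilience = h_rebound / h_drop * 100
= 149.9 / 464 * 100
= 32.3%

32.3%


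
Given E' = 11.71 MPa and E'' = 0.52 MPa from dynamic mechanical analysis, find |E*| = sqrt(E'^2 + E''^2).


|E*| = sqrt(E'^2 + E''^2)
= sqrt(11.71^2 + 0.52^2)
= sqrt(137.1241 + 0.2704)
= 11.722 MPa

11.722 MPa


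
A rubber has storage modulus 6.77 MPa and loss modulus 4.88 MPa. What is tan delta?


tan delta = E'' / E'
= 4.88 / 6.77
= 0.7208

tan delta = 0.7208


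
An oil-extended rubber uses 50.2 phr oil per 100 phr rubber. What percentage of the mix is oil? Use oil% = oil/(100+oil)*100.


Oil % = oil / (100 + oil) * 100
= 50.2 / (100 + 50.2) * 100
= 50.2 / 150.2 * 100
= 33.42%

33.42%


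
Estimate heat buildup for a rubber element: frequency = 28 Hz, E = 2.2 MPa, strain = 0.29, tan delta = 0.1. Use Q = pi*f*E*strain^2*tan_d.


Q = pi * f * E * strain^2 * tan_d
= pi * 28 * 2.2 * 0.29^2 * 0.1
= pi * 28 * 2.2 * 0.0841 * 0.1
= 1.6275

Q = 1.6275


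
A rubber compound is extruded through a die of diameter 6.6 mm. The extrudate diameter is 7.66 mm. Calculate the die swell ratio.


Die swell ratio = D_extrudate / D_die
= 7.66 / 6.6
= 1.161

Die swell = 1.161


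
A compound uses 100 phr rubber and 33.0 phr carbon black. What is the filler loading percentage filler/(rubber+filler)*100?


Filler % = filler / (rubber + filler) * 100
= 33.0 / (100 + 33.0) * 100
= 33.0 / 133.0 * 100
= 24.81%

24.81%


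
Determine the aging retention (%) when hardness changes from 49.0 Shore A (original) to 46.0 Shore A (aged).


Retention = aged / original * 100
= 46.0 / 49.0 * 100
= 93.9%

93.9%


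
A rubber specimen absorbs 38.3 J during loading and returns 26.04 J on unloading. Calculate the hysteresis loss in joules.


Hysteresis loss = loading - unloading
= 38.3 - 26.04
= 12.26 J

12.26 J


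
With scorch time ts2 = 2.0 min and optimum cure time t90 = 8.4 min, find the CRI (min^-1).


CRI = 100 / (t90 - ts2)
= 100 / (8.4 - 2.0)
= 100 / 6.4
= 15.62 min^-1

15.62 min^-1


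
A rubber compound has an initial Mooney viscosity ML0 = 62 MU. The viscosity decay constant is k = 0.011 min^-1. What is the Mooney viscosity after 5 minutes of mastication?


ML = ML0 * exp(-k * t)
ML = 62 * exp(-0.011 * 5)
ML = 62 * 0.9465
ML = 58.68 MU

58.68 MU


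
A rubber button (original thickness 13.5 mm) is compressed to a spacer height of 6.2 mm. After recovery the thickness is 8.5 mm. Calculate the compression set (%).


CS = (t0 - recovered) / (t0 - ts) * 100
= (13.5 - 8.5) / (13.5 - 6.2) * 100
= 5.0 / 7.3 * 100
= 68.5%

68.5%


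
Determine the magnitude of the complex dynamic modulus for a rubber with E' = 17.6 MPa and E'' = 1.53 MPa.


|E*| = sqrt(E'^2 + E''^2)
= sqrt(17.6^2 + 1.53^2)
= sqrt(309.7600 + 2.3409)
= 17.666 MPa

17.666 MPa


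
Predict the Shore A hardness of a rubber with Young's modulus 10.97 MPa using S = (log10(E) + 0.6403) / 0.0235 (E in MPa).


log10(E) = 0.0235*S - 0.6403  =>  S = (log10(E) + 0.6403) / 0.0235
log10(10.97) = 1.040207
S = (1.040207 + 0.6403) / 0.0235 = 1.680507 / 0.0235
S = 71.5

Shore A = 71.5


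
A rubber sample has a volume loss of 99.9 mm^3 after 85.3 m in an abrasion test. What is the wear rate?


Rate = volume_loss / distance
= 99.9 / 85.3
= 1.171 mm^3/m

1.171 mm^3/m


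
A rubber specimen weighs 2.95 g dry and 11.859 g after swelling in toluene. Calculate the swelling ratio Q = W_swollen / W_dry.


Q = W_swollen / W_dry
Q = 11.859 / 2.95
Q = 4.02

Q = 4.02


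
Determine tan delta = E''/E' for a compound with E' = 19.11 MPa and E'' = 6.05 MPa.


tan delta = E'' / E'
= 6.05 / 19.11
= 0.3166

tan delta = 0.3166


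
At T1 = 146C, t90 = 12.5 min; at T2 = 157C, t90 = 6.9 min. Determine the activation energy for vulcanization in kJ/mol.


T1 = 419.15 K, T2 = 430.15 K
1/T1 - 1/T2 = 6.1010e-05
ln(t1/t2) = ln(12.5/6.9) = 0.5942
Ea = 8.314 * 0.5942 / 6.1010e-05 = 80973.8272 J/mol
Ea = 80.97 kJ/mol

80.97 kJ/mol


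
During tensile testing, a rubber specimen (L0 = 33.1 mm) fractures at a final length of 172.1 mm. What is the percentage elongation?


Elongation = (Lf - L0) / L0 * 100
= (172.1 - 33.1) / 33.1 * 100
= 139.0 / 33.1 * 100
= 419.9%

419.9%


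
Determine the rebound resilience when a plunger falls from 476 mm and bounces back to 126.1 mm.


Resilience = h_rebound / h_drop * 100
= 126.1 / 476 * 100
= 26.5%

26.5%


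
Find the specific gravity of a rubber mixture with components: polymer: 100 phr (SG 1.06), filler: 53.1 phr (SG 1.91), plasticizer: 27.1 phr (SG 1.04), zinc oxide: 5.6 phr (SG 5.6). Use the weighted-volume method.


Sum of weights = 185.8
Volume contributions:
  polymer: 100/1.06 = 94.3396
  filler: 53.1/1.91 = 27.8010
  plasticizer: 27.1/1.04 = 26.0577
  zinc oxide: 5.6/5.6 = 1.0000
Sum of volumes = 149.1984
SG = 185.8 / 149.1984 = 1.245

SG = 1.245


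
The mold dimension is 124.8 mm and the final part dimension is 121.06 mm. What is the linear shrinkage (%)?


Shrinkage = (mold - part) / mold * 100
= (124.8 - 121.06) / 124.8 * 100
= 3.74 / 124.8 * 100
= 3.0%

3.0%


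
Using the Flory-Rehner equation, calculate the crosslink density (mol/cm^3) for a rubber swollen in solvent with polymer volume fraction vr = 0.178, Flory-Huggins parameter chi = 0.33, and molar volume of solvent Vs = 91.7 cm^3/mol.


ln(1 - vr) = ln(1 - 0.178) = -0.1960
Numerator = -((-0.1960) + 0.178 + 0.33 * 0.178^2) = 0.0076
Denominator = 91.7 * (0.178^(1/3) - 0.178/2) = 43.4220
nu = 0.0076 / 43.4220 = 1.7409e-04 mol/cm^3

1.7409e-04 mol/cm^3


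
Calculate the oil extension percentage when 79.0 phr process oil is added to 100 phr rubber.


Oil % = oil / (100 + oil) * 100
= 79.0 / (100 + 79.0) * 100
= 79.0 / 179.0 * 100
= 44.13%

44.13%


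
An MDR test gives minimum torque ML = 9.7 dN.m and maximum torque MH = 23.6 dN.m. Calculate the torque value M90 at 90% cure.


M90 = ML + 0.9 * (MH - ML)
M90 = 9.7 + 0.9 * (23.6 - 9.7)
M90 = 9.7 + 0.9 * 13.9
M90 = 22.21 dN.m

22.21 dN.m


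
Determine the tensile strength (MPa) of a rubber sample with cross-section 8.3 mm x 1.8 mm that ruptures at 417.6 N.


Area = width * thickness = 8.3 * 1.8 = 14.94 mm^2
TS = force / area = 417.6 / 14.94 = 27.95 MPa

27.95 MPa


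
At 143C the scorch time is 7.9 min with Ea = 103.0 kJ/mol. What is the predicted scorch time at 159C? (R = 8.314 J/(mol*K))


Convert temperatures: T1 = 143 + 273.15 = 416.15 K, T2 = 159 + 273.15 = 432.15 K
ts2_new = 7.9 * exp(103000 / 8.314 * (1/432.15 - 1/416.15))
1/T2 - 1/T1 = -8.8968e-05
ts2_new = 2.62 min

2.62 min


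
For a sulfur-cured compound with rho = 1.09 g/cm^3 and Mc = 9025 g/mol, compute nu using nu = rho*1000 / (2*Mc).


nu = rho * 1000 / (2 * Mc)
nu = 1.09 * 1000 / (2 * 9025)
nu = 1090.0 / 18050
nu = 0.0604 mol/L

0.0604 mol/L


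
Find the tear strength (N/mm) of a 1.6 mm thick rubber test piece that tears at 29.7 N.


Tear strength = force / thickness
= 29.7 / 1.6
= 18.56 N/mm

18.56 N/mm


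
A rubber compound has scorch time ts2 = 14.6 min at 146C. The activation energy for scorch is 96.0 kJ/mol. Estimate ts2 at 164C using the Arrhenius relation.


Convert temperatures: T1 = 146 + 273.15 = 419.15 K, T2 = 164 + 273.15 = 437.15 K
ts2_new = 14.6 * exp(96000 / 8.314 * (1/437.15 - 1/419.15))
1/T2 - 1/T1 = -9.8236e-05
ts2_new = 4.7 min

4.7 min


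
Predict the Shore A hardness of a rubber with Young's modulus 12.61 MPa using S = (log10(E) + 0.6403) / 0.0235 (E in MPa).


log10(E) = 0.0235*S - 0.6403  =>  S = (log10(E) + 0.6403) / 0.0235
log10(12.61) = 1.100715
S = (1.100715 + 0.6403) / 0.0235 = 1.741015 / 0.0235
S = 74.1

Shore A = 74.1


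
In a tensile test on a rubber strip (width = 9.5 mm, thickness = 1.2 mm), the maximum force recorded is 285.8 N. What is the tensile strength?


Area = width * thickness = 9.5 * 1.2 = 11.4 mm^2
TS = force / area = 285.8 / 11.4 = 25.07 MPa

25.07 MPa


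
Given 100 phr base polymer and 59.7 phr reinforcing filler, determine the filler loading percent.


Filler % = filler / (rubber + filler) * 100
= 59.7 / (100 + 59.7) * 100
= 59.7 / 159.7 * 100
= 37.38%

37.38%


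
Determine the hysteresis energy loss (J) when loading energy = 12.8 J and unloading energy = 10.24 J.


Hysteresis loss = loading - unloading
= 12.8 - 10.24
= 2.56 J

2.56 J


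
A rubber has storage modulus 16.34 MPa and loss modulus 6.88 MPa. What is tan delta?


tan delta = E'' / E'
= 6.88 / 16.34
= 0.4211

tan delta = 0.4211


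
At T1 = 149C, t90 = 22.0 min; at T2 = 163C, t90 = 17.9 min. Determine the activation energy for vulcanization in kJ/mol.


T1 = 422.15 K, T2 = 436.15 K
1/T1 - 1/T2 = 7.6037e-05
ln(t1/t2) = ln(22.0/17.9) = 0.2062
Ea = 8.314 * 0.2062 / 7.6037e-05 = 22550.7619 J/mol
Ea = 22.55 kJ/mol

22.55 kJ/mol


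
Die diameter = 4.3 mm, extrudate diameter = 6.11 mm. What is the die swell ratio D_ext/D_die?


Die swell ratio = D_extrudate / D_die
= 6.11 / 4.3
= 1.421

Die swell = 1.421


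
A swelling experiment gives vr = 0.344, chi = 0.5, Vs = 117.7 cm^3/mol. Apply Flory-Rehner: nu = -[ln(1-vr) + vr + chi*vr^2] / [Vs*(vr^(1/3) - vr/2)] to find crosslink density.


ln(1 - vr) = ln(1 - 0.344) = -0.4216
Numerator = -((-0.4216) + 0.344 + 0.5 * 0.344^2) = 0.0184
Denominator = 117.7 * (0.344^(1/3) - 0.344/2) = 62.2256
nu = 0.0184 / 62.2256 = 2.9612e-04 mol/cm^3

2.9612e-04 mol/cm^3


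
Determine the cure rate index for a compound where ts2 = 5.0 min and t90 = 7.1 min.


CRI = 100 / (t90 - ts2)
= 100 / (7.1 - 5.0)
= 100 / 2.1
= 47.62 min^-1

47.62 min^-1


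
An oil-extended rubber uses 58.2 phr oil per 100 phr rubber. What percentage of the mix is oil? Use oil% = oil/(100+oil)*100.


Oil % = oil / (100 + oil) * 100
= 58.2 / (100 + 58.2) * 100
= 58.2 / 158.2 * 100
= 36.79%

36.79%


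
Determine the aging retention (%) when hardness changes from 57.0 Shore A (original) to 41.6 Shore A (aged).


Retention = aged / original * 100
= 41.6 / 57.0 * 100
= 73.0%

73.0%


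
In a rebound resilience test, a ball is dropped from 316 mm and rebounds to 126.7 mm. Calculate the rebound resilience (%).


Resilience = h_rebound / h_drop * 100
= 126.7 / 316 * 100
= 40.1%

40.1%


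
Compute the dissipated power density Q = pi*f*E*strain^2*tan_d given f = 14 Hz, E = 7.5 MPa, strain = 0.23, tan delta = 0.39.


Q = pi * f * E * strain^2 * tan_d
= pi * 14 * 7.5 * 0.23^2 * 0.39
= pi * 14 * 7.5 * 0.0529 * 0.39
= 6.8055

Q = 6.8055


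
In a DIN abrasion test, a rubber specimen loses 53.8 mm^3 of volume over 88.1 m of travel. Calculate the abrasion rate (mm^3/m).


Rate = volume_loss / distance
= 53.8 / 88.1
= 0.611 mm^3/m

0.611 mm^3/m


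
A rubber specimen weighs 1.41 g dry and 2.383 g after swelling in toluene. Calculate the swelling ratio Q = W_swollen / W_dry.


Q = W_swollen / W_dry
Q = 2.383 / 1.41
Q = 1.69

Q = 1.69


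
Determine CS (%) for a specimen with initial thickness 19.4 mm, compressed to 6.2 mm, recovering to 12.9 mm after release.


CS = (t0 - recovered) / (t0 - ts) * 100
= (19.4 - 12.9) / (19.4 - 6.2) * 100
= 6.5 / 13.2 * 100
= 49.2%

49.2%


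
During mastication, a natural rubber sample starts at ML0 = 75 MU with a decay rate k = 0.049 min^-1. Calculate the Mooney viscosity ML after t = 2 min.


ML = ML0 * exp(-k * t)
ML = 75 * exp(-0.049 * 2)
ML = 75 * 0.9066
ML = 68.0 MU

68.0 MU


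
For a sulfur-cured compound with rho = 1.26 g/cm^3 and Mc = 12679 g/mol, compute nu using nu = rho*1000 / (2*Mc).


nu = rho * 1000 / (2 * Mc)
nu = 1.26 * 1000 / (2 * 12679)
nu = 1260.0 / 25358
nu = 0.0497 mol/L

0.0497 mol/L


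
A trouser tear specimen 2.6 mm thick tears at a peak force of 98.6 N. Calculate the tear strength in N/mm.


Tear strength = force / thickness
= 98.6 / 2.6
= 37.92 N/mm

37.92 N/mm


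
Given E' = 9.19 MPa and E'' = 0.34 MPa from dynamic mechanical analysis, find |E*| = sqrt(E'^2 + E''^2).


|E*| = sqrt(E'^2 + E''^2)
= sqrt(9.19^2 + 0.34^2)
= sqrt(84.4561 + 0.1156)
= 9.196 MPa

9.196 MPa


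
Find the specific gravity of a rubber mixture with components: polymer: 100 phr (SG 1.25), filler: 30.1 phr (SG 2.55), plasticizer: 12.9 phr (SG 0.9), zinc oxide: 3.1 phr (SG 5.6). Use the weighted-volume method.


Sum of weights = 146.1
Volume contributions:
  polymer: 100/1.25 = 80.0000
  filler: 30.1/2.55 = 11.8039
  plasticizer: 12.9/0.9 = 14.3333
  zinc oxide: 3.1/5.6 = 0.5536
Sum of volumes = 106.6908
SG = 146.1 / 106.6908 = 1.369

SG = 1.369


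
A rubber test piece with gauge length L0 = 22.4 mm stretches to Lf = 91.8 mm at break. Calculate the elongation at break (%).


Elongation = (Lf - L0) / L0 * 100
= (91.8 - 22.4) / 22.4 * 100
= 69.4 / 22.4 * 100
= 309.8%

309.8%


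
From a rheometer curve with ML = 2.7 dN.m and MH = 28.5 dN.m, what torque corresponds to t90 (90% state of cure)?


M90 = ML + 0.9 * (MH - ML)
M90 = 2.7 + 0.9 * (28.5 - 2.7)
M90 = 2.7 + 0.9 * 25.8
M90 = 25.92 dN.m

25.92 dN.m


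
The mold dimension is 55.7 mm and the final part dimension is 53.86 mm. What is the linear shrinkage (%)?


Shrinkage = (mold - part) / mold * 100
= (55.7 - 53.86) / 55.7 * 100
= 1.84 / 55.7 * 100
= 3.3%

3.3%


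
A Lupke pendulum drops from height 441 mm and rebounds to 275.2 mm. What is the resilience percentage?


Resilience = h_rebound / h_drop * 100
= 275.2 / 441 * 100
= 62.4%

62.4%


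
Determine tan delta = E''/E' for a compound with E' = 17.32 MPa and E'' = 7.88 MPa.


tan delta = E'' / E'
= 7.88 / 17.32
= 0.455

tan delta = 0.455


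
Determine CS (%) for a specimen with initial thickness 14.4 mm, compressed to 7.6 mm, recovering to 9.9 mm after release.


CS = (t0 - recovered) / (t0 - ts) * 100
= (14.4 - 9.9) / (14.4 - 7.6) * 100
= 4.5 / 6.8 * 100
= 66.2%

66.2%


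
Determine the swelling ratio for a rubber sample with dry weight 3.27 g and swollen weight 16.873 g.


Q = W_swollen / W_dry
Q = 16.873 / 3.27
Q = 5.16

Q = 5.16


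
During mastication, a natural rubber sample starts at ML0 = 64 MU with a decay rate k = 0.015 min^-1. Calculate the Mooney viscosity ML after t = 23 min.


ML = ML0 * exp(-k * t)
ML = 64 * exp(-0.015 * 23)
ML = 64 * 0.7082
ML = 45.33 MU

45.33 MU


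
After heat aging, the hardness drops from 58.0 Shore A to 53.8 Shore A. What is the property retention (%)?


Retention = aged / original * 100
= 53.8 / 58.0 * 100
= 92.8%

92.8%


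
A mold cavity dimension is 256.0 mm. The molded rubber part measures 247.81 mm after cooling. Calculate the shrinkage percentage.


Shrinkage = (mold - part) / mold * 100
= (256.0 - 247.81) / 256.0 * 100
= 8.19 / 256.0 * 100
= 3.2%

3.2%


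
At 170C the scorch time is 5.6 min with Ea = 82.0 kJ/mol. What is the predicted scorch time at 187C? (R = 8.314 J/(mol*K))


Convert temperatures: T1 = 170 + 273.15 = 443.15 K, T2 = 187 + 273.15 = 460.15 K
ts2_new = 5.6 * exp(82000 / 8.314 * (1/460.15 - 1/443.15))
1/T2 - 1/T1 = -8.3368e-05
ts2_new = 2.46 min

2.46 min


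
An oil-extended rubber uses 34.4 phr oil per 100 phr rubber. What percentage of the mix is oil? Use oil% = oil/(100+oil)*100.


Oil % = oil / (100 + oil) * 100
= 34.4 / (100 + 34.4) * 100
= 34.4 / 134.4 * 100
= 25.6%

25.6%


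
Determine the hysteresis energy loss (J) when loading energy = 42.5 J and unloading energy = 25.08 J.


Hysteresis loss = loading - unloading
= 42.5 - 25.08
= 17.42 J

17.42 J


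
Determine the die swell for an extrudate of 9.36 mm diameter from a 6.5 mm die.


Die swell ratio = D_extrudate / D_die
= 9.36 / 6.5
= 1.44

Die swell = 1.44


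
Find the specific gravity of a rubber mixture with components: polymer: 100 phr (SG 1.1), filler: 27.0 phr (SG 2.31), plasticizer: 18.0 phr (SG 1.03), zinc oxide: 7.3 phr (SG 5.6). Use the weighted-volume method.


Sum of weights = 152.3
Volume contributions:
  polymer: 100/1.1 = 90.9091
  filler: 27.0/2.31 = 11.6883
  plasticizer: 18.0/1.03 = 17.4757
  zinc oxide: 7.3/5.6 = 1.3036
Sum of volumes = 121.3767
SG = 152.3 / 121.3767 = 1.255

SG = 1.255


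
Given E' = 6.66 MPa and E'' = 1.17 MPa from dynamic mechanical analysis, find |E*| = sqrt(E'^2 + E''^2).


|E*| = sqrt(E'^2 + E''^2)
= sqrt(6.66^2 + 1.17^2)
= sqrt(44.3556 + 1.3689)
= 6.762 MPa

6.762 MPa


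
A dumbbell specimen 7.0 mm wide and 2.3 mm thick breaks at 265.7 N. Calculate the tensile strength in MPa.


Area = width * thickness = 7.0 * 2.3 = 16.1 mm^2
TS = force / area = 265.7 / 16.1 = 16.5 MPa

16.5 MPa


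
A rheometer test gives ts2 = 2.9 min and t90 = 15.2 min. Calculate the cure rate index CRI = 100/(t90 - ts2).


CRI = 100 / (t90 - ts2)
= 100 / (15.2 - 2.9)
= 100 / 12.3
= 8.13 min^-1

8.13 min^-1


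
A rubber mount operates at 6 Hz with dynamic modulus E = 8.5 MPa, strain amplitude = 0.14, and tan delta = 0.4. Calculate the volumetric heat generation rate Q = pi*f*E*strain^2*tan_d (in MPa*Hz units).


Q = pi * f * E * strain^2 * tan_d
= pi * 6 * 8.5 * 0.14^2 * 0.4
= pi * 6 * 8.5 * 0.0196 * 0.4
= 1.2561

Q = 1.2561


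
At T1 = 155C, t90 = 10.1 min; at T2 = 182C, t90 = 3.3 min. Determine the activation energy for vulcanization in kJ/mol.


T1 = 428.15 K, T2 = 455.15 K
1/T1 - 1/T2 = 1.3855e-04
ln(t1/t2) = ln(10.1/3.3) = 1.1186
Ea = 8.314 * 1.1186 / 1.3855e-04 = 67123.8095 J/mol
Ea = 67.12 kJ/mol

67.12 kJ/mol


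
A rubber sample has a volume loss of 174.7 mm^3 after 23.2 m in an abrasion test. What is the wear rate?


Rate = volume_loss / distance
= 174.7 / 23.2
= 7.53 mm^3/m

7.53 mm^3/m
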